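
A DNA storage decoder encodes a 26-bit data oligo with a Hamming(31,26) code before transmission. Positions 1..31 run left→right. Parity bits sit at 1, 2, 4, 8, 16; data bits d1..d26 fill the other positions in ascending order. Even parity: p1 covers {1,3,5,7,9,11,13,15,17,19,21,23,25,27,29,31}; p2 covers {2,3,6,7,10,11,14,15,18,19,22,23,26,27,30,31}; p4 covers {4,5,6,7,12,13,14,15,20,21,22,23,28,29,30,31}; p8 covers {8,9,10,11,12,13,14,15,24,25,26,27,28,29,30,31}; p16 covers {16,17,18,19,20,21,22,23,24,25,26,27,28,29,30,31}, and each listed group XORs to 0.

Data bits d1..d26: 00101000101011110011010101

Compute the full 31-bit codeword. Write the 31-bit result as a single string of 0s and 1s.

1001010010001011011110011010101

Place data at non-parity positions: p1 p2 0 p4 0 1 0 p8 1 0 0 0 1 0 1 p16 0 1 1 1 1 0 0 1 1 0 1 0 1 0 1
p1 (pos 1,3,5,7,9,11,13,15,17,19,21,23,25,27,29,31): XOR of data positions = 0⊕0⊕0⊕1⊕0⊕1⊕1⊕0⊕1⊕1⊕0⊕1⊕1⊕1⊕1 = 1
p2 (pos 2,3,6,7,10,11,14,15,18,19,22,23,26,27,30,31): XOR of data positions = 0⊕1⊕0⊕0⊕0⊕0⊕1⊕1⊕1⊕0⊕0⊕0⊕1⊕0⊕1 = 0
p4 (pos 4,5,6,7,12,13,14,15,20,21,22,23,28,29,30,31): XOR of data positions = 0⊕1⊕0⊕0⊕1⊕0⊕1⊕1⊕1⊕0⊕0⊕0⊕1⊕0⊕1 = 1
p8 (pos 8,9,10,11,12,13,14,15,24,25,26,27,28,29,30,31): XOR of data positions = 1⊕0⊕0⊕0⊕1⊕0⊕1⊕1⊕1⊕0⊕1⊕0⊕1⊕0⊕1 = 0
p16 (pos 16,17,18,19,20,21,22,23,24,25,26,27,28,29,30,31): XOR of data positions = 0⊕1⊕1⊕1⊕1⊕0⊕0⊕1⊕1⊕0⊕1⊕0⊕1⊕0⊕1 = 1
Codeword: 1001010010001011011110011010101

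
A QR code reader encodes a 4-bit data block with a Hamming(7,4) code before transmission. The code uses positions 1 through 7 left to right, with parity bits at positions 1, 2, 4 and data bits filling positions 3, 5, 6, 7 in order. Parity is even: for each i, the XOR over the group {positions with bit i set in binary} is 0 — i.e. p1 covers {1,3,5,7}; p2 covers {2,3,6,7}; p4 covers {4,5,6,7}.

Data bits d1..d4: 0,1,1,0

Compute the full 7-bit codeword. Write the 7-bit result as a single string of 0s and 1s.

Place data at non-parity positions: p1 p2 0 p4 1 1 0
p1 (pos 1,3,5,7): XOR of data positions = 0⊕1⊕0 = 1
p2 (pos 2,3,6,7): XOR of data positions = 0⊕1⊕0 = 1
p4 (pos 4,5,6,7): XOR of data positions = 1⊕1⊕0 = 0
Codeword: 1100110

1100110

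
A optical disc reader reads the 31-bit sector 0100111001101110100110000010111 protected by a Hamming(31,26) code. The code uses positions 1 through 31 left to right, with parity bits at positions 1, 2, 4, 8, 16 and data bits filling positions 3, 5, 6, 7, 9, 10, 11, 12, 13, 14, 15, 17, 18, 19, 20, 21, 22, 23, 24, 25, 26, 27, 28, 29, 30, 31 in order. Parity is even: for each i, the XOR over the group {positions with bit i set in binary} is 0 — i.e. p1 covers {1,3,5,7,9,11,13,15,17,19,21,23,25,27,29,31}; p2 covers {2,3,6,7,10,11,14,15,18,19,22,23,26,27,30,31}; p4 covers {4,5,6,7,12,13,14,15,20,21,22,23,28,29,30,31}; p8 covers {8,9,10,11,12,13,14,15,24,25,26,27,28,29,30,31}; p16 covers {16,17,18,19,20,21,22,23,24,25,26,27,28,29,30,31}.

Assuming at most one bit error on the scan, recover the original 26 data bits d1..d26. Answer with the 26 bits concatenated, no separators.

s1 (pos 1,3,5,7,9,11,13,15,17,19,21,23,25,27,29,31): 0⊕0⊕1⊕1⊕0⊕1⊕1⊕1⊕1⊕0⊕1⊕0⊕0⊕1⊕1⊕1 = 0
s2 (pos 2,3,6,7,10,11,14,15,18,19,22,23,26,27,30,31): 1⊕0⊕1⊕1⊕1⊕1⊕1⊕1⊕0⊕0⊕0⊕0⊕0⊕1⊕1⊕1 = 0
s4 (pos 4,5,6,7,12,13,14,15,20,21,22,23,28,29,30,31): 0⊕1⊕1⊕1⊕0⊕1⊕1⊕1⊕1⊕1⊕0⊕0⊕0⊕1⊕1⊕1 = 1
s8 (pos 8,9,10,11,12,13,14,15,24,25,26,27,28,29,30,31): 0⊕0⊕1⊕1⊕0⊕1⊕1⊕1⊕0⊕0⊕0⊕1⊕0⊕1⊕1⊕1 = 1
s16 (pos 16,17,18,19,20,21,22,23,24,25,26,27,28,29,30,31): 0⊕1⊕0⊕0⊕1⊕1⊕0⊕0⊕0⊕0⊕0⊕1⊕0⊕1⊕1⊕1 = 1
Syndrome s16…s1 = 11100 → error at position 28.
Flip position 28: 0100111001101110100110000010111 → 0100111001101110100110000011111
Read data bits from positions 3,5,6,7,9,10,11,12,13,14,15,17,18,19,20,21,22,23,24,25,26,27,28,29,30,31: 01110110111100110000011111

01110110111100110000011111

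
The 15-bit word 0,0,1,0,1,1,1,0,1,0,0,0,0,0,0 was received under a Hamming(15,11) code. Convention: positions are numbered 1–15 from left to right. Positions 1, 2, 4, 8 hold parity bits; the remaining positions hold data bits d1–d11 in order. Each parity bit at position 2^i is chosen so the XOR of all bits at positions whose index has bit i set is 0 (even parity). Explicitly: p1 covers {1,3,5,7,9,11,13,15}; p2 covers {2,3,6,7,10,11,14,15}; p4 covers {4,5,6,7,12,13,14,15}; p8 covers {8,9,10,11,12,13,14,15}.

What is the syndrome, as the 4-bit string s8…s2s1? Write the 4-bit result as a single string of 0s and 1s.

1110

s1 (pos 1,3,5,7,9,11,13,15): 0⊕1⊕1⊕1⊕1⊕0⊕0⊕0 = 0
s2 (pos 2,3,6,7,10,11,14,15): 0⊕1⊕1⊕1⊕0⊕0⊕0⊕0 = 1
s4 (pos 4,5,6,7,12,13,14,15): 0⊕1⊕1⊕1⊕0⊕0⊕0⊕0 = 1
s8 (pos 8,9,10,11,12,13,14,15): 0⊕1⊕0⊕0⊕0⊕0⊕0⊕0 = 1
Syndrome s8…s1 = 1110 → error at position 14.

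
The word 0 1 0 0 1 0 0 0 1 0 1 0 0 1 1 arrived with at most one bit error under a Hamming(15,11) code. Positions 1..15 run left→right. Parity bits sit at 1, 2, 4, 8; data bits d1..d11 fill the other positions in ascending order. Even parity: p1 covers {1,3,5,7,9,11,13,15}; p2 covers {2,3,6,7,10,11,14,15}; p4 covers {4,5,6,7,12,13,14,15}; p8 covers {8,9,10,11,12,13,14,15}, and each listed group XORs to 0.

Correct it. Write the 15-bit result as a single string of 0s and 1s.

010110001010011

s1 (pos 1,3,5,7,9,11,13,15): 0⊕0⊕1⊕0⊕1⊕1⊕0⊕1 = 0
s2 (pos 2,3,6,7,10,11,14,15): 1⊕0⊕0⊕0⊕0⊕1⊕1⊕1 = 0
s4 (pos 4,5,6,7,12,13,14,15): 0⊕1⊕0⊕0⊕0⊕0⊕1⊕1 = 1
s8 (pos 8,9,10,11,12,13,14,15): 0⊕1⊕0⊕1⊕0⊕0⊕1⊕1 = 0
Syndrome s8…s1 = 0100 → error at position 4.
Flip position 4: 010010001010011 → 010110001010011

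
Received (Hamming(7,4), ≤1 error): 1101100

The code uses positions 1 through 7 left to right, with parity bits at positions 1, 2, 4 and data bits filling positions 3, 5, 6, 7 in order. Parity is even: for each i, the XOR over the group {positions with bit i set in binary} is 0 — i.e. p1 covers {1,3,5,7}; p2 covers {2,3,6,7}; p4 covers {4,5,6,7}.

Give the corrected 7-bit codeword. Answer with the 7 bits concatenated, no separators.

1001100

s1 (pos 1,3,5,7): 1⊕0⊕1⊕0 = 0
s2 (pos 2,3,6,7): 1⊕0⊕0⊕0 = 1
s4 (pos 4,5,6,7): 1⊕1⊕0⊕0 = 0
Syndrome s4…s1 = 010 → error at position 2.
Flip position 2: 1101100 → 1001100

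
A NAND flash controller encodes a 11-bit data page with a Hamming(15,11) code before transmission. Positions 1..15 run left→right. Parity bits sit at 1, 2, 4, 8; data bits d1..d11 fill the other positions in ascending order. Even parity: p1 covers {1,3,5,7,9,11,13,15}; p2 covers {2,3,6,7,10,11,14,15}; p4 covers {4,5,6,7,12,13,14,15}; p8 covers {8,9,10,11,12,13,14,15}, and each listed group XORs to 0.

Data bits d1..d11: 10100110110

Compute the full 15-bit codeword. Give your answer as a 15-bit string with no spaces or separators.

Place data at non-parity positions: p1 p2 1 p4 0 1 0 p8 0 1 1 0 1 1 0
p1 (pos 1,3,5,7,9,11,13,15): XOR of data positions = 1⊕0⊕0⊕0⊕1⊕1⊕0 = 1
p2 (pos 2,3,6,7,10,11,14,15): XOR of data positions = 1⊕1⊕0⊕1⊕1⊕1⊕0 = 1
p4 (pos 4,5,6,7,12,13,14,15): XOR of data positions = 0⊕1⊕0⊕0⊕1⊕1⊕0 = 1
p8 (pos 8,9,10,11,12,13,14,15): XOR of data positions = 0⊕1⊕1⊕0⊕1⊕1⊕0 = 0
Codeword: 111101000110110

111101000110110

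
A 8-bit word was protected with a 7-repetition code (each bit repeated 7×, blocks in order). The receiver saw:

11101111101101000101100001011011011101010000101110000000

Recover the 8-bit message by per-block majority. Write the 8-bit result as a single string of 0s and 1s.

11001010

Block 1 (1110111): 6 ones → 1
Block 2 (1101101): 5 ones → 1
Block 3 (0001011): 3 ones → 0
Block 4 (0000101): 2 ones → 0
Block 5 (1011011): 5 ones → 1
Block 6 (1010100): 3 ones → 0
Block 7 (0010111): 4 ones → 1
Block 8 (0000000): 0 ones → 0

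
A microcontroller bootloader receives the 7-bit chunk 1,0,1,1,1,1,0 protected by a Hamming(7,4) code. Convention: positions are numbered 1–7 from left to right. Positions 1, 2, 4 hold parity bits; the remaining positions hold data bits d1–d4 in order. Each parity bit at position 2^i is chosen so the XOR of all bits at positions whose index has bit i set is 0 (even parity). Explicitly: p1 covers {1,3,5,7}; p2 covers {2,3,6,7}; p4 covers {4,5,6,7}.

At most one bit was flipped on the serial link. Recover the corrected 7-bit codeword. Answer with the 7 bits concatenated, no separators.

s1 (pos 1,3,5,7): 1⊕1⊕1⊕0 = 1
s2 (pos 2,3,6,7): 0⊕1⊕1⊕0 = 0
s4 (pos 4,5,6,7): 1⊕1⊕1⊕0 = 1
Syndrome s4…s1 = 101 → error at position 5.
Flip position 5: 1011110 → 1011010

1011010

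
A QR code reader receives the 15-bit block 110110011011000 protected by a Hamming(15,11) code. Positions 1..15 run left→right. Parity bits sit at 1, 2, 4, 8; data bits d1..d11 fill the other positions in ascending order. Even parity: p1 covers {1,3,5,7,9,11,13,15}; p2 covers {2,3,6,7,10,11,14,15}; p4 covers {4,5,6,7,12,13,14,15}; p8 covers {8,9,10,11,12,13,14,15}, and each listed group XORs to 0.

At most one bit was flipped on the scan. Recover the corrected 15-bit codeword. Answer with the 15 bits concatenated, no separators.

s1 (pos 1,3,5,7,9,11,13,15): 1⊕0⊕1⊕0⊕1⊕1⊕0⊕0 = 0
s2 (pos 2,3,6,7,10,11,14,15): 1⊕0⊕0⊕0⊕0⊕1⊕0⊕0 = 0
s4 (pos 4,5,6,7,12,13,14,15): 1⊕1⊕0⊕0⊕1⊕0⊕0⊕0 = 1
s8 (pos 8,9,10,11,12,13,14,15): 1⊕1⊕0⊕1⊕1⊕0⊕0⊕0 = 0
Syndrome s8…s1 = 0100 → error at position 4.
Flip position 4: 110110011011000 → 110010011011000

110010011011000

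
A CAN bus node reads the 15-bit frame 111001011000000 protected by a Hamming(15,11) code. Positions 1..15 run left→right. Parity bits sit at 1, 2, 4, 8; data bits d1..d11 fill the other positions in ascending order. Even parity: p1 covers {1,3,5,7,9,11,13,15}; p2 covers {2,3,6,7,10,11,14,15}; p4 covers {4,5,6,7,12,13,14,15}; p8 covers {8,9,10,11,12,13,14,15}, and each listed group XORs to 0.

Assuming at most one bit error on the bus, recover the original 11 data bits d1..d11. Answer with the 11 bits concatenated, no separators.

10111000000

s1 (pos 1,3,5,7,9,11,13,15): 1⊕1⊕0⊕0⊕1⊕0⊕0⊕0 = 1
s2 (pos 2,3,6,7,10,11,14,15): 1⊕1⊕1⊕0⊕0⊕0⊕0⊕0 = 1
s4 (pos 4,5,6,7,12,13,14,15): 0⊕0⊕1⊕0⊕0⊕0⊕0⊕0 = 1
s8 (pos 8,9,10,11,12,13,14,15): 1⊕1⊕0⊕0⊕0⊕0⊕0⊕0 = 0
Syndrome s8…s1 = 0111 → error at position 7.
Flip position 7: 111001011000000 → 111001111000000
Read data bits from positions 3,5,6,7,9,10,11,12,13,14,15: 10111000000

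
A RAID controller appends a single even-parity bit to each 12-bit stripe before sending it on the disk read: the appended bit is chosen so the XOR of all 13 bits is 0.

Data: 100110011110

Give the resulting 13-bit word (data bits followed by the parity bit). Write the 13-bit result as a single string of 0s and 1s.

1001100111101

XOR of the 12 data bits: 1⊕0⊕0⊕1⊕1⊕0⊕0⊕1⊕1⊕1⊕1⊕0 = 1
Parity bit = 1 (so all 13 bits XOR to 0).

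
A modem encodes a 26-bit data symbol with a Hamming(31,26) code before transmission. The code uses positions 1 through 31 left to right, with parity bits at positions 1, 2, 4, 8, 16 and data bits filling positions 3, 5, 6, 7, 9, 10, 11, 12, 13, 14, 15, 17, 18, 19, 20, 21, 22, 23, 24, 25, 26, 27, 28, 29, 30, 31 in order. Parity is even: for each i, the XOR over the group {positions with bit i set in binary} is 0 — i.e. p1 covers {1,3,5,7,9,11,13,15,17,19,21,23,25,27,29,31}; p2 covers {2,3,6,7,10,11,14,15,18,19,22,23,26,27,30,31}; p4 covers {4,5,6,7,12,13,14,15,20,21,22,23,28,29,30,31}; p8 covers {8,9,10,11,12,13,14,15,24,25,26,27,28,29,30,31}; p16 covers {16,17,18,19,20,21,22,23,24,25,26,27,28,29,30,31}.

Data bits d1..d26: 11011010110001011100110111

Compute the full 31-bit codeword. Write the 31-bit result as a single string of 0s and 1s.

0110101110101101001011100110111

Place data at non-parity positions: p1 p2 1 p4 1 0 1 p8 1 0 1 0 1 1 0 p16 0 0 1 0 1 1 1 0 0 1 1 0 1 1 1
p1 (pos 1,3,5,7,9,11,13,15,17,19,21,23,25,27,29,31): XOR of data positions = 1⊕1⊕1⊕1⊕1⊕1⊕0⊕0⊕1⊕1⊕1⊕0⊕1⊕1⊕1 = 0
p2 (pos 2,3,6,7,10,11,14,15,18,19,22,23,26,27,30,31): XOR of data positions = 1⊕0⊕1⊕0⊕1⊕1⊕0⊕0⊕1⊕1⊕1⊕1⊕1⊕1⊕1 = 1
p4 (pos 4,5,6,7,12,13,14,15,20,21,22,23,28,29,30,31): XOR of data positions = 1⊕0⊕1⊕0⊕1⊕1⊕0⊕0⊕1⊕1⊕1⊕0⊕1⊕1⊕1 = 0
p8 (pos 8,9,10,11,12,13,14,15,24,25,26,27,28,29,30,31): XOR of data positions = 1⊕0⊕1⊕0⊕1⊕1⊕0⊕0⊕0⊕1⊕1⊕0⊕1⊕1⊕1 = 1
p16 (pos 16,17,18,19,20,21,22,23,24,25,26,27,28,29,30,31): XOR of data positions = 0⊕0⊕1⊕0⊕1⊕1⊕1⊕0⊕0⊕1⊕1⊕0⊕1⊕1⊕1 = 1
Codeword: 0110101110101101001011100110111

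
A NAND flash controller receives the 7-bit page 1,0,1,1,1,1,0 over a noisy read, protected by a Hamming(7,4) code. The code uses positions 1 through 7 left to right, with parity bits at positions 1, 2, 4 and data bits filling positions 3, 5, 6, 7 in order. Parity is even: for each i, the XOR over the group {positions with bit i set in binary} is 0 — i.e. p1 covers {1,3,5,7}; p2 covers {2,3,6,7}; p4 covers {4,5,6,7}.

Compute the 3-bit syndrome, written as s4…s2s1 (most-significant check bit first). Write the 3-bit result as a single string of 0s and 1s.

101

s1 (pos 1,3,5,7): 1⊕1⊕1⊕0 = 1
s2 (pos 2,3,6,7): 0⊕1⊕1⊕0 = 0
s4 (pos 4,5,6,7): 1⊕1⊕1⊕0 = 1
Syndrome s4…s1 = 101 → error at position 5.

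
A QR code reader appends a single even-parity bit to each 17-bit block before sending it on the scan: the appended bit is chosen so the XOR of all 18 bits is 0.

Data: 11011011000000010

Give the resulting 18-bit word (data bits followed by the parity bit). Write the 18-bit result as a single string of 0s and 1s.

110110110000000101

XOR of the 17 data bits: 1⊕1⊕0⊕1⊕1⊕0⊕1⊕1⊕0⊕0⊕0⊕0⊕0⊕0⊕0⊕1⊕0 = 1
Parity bit = 1 (so all 18 bits XOR to 0).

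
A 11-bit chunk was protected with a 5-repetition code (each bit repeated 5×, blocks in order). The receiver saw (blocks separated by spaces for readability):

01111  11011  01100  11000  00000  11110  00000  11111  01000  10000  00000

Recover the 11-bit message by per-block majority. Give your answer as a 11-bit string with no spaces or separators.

Block 1 (01111): 4 ones → 1
Block 2 (11011): 4 ones → 1
Block 3 (01100): 2 ones → 0
Block 4 (11000): 2 ones → 0
Block 5 (00000): 0 ones → 0
Block 6 (11110): 4 ones → 1
Block 7 (00000): 0 ones → 0
Block 8 (11111): 5 ones → 1
Block 9 (01000): 1 one → 0
Block 10 (10000): 1 one → 0
Block 11 (00000): 0 ones → 0

11000101000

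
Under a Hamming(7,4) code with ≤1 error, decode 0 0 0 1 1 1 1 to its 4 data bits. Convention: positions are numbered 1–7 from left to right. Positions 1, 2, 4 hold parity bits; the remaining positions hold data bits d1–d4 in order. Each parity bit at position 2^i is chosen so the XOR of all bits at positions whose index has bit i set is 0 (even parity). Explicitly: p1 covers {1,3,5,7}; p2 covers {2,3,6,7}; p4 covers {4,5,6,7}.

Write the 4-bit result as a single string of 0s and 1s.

s1 (pos 1,3,5,7): 0⊕0⊕1⊕1 = 0
s2 (pos 2,3,6,7): 0⊕0⊕1⊕1 = 0
s4 (pos 4,5,6,7): 1⊕1⊕1⊕1 = 0
Syndrome s4…s1 = 000 → no error.
Read data bits from positions 3,5,6,7: 0111

0111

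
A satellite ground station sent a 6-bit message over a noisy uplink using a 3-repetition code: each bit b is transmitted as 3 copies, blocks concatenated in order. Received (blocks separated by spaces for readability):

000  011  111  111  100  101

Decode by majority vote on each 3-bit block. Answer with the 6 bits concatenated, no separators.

011101

Block 1 (000): 0 ones → 0
Block 2 (011): 2 ones → 1
Block 3 (111): 3 ones → 1
Block 4 (111): 3 ones → 1
Block 5 (100): 1 one → 0
Block 6 (101): 2 ones → 1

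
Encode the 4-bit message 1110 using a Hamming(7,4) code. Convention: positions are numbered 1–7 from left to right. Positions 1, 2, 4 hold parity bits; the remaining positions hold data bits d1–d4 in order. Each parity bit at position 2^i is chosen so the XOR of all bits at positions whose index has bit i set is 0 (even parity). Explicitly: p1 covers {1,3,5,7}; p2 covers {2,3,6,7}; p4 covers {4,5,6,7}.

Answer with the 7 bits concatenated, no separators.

Place data at non-parity positions: p1 p2 1 p4 1 1 0
p1 (pos 1,3,5,7): XOR of data positions = 1⊕1⊕0 = 0
p2 (pos 2,3,6,7): XOR of data positions = 1⊕1⊕0 = 0
p4 (pos 4,5,6,7): XOR of data positions = 1⊕1⊕0 = 0
Codeword: 0010110

0010110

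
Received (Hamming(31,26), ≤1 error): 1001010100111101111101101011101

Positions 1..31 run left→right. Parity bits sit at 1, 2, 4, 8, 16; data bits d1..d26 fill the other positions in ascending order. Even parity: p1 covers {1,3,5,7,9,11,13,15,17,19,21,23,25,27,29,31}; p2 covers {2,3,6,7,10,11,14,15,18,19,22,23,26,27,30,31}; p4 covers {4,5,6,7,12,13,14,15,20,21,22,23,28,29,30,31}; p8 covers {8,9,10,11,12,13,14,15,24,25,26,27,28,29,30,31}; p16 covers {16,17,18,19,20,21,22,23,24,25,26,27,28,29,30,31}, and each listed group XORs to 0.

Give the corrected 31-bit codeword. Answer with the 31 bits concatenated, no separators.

1001000100111101111101101011101

s1 (pos 1,3,5,7,9,11,13,15,17,19,21,23,25,27,29,31): 1⊕0⊕0⊕0⊕0⊕1⊕1⊕0⊕1⊕1⊕0⊕1⊕1⊕1⊕1⊕1 = 0
s2 (pos 2,3,6,7,10,11,14,15,18,19,22,23,26,27,30,31): 0⊕0⊕1⊕0⊕0⊕1⊕1⊕0⊕1⊕1⊕1⊕1⊕0⊕1⊕0⊕1 = 1
s4 (pos 4,5,6,7,12,13,14,15,20,21,22,23,28,29,30,31): 1⊕0⊕1⊕0⊕1⊕1⊕1⊕0⊕1⊕0⊕1⊕1⊕1⊕1⊕0⊕1 = 1
s8 (pos 8,9,10,11,12,13,14,15,24,25,26,27,28,29,30,31): 1⊕0⊕0⊕1⊕1⊕1⊕1⊕0⊕0⊕1⊕0⊕1⊕1⊕1⊕0⊕1 = 0
s16 (pos 16,17,18,19,20,21,22,23,24,25,26,27,28,29,30,31): 1⊕1⊕1⊕1⊕1⊕0⊕1⊕1⊕0⊕1⊕0⊕1⊕1⊕1⊕0⊕1 = 0
Syndrome s16…s1 = 00110 → error at position 6.
Flip position 6: 1001010100111101111101101011101 → 1001000100111101111101101011101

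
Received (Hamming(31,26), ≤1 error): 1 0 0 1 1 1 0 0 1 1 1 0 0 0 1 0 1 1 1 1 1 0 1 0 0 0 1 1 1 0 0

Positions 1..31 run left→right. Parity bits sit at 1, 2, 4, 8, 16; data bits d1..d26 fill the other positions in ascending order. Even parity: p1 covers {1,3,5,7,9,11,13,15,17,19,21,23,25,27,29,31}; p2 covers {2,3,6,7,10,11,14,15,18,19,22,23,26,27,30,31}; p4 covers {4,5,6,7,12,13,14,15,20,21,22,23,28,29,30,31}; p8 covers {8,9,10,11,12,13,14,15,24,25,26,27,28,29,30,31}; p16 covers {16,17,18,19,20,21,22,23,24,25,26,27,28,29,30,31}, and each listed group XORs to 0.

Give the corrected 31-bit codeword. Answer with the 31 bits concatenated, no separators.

s1 (pos 1,3,5,7,9,11,13,15,17,19,21,23,25,27,29,31): 1⊕0⊕1⊕0⊕1⊕1⊕0⊕1⊕1⊕1⊕1⊕1⊕0⊕1⊕1⊕0 = 1
s2 (pos 2,3,6,7,10,11,14,15,18,19,22,23,26,27,30,31): 0⊕0⊕1⊕0⊕1⊕1⊕0⊕1⊕1⊕1⊕0⊕1⊕0⊕1⊕0⊕0 = 0
s4 (pos 4,5,6,7,12,13,14,15,20,21,22,23,28,29,30,31): 1⊕1⊕1⊕0⊕0⊕0⊕0⊕1⊕1⊕1⊕0⊕1⊕1⊕1⊕0⊕0 = 1
s8 (pos 8,9,10,11,12,13,14,15,24,25,26,27,28,29,30,31): 0⊕1⊕1⊕1⊕0⊕0⊕0⊕1⊕0⊕0⊕0⊕1⊕1⊕1⊕0⊕0 = 1
s16 (pos 16,17,18,19,20,21,22,23,24,25,26,27,28,29,30,31): 0⊕1⊕1⊕1⊕1⊕1⊕0⊕1⊕0⊕0⊕0⊕1⊕1⊕1⊕0⊕0 = 1
Syndrome s16…s1 = 11101 → error at position 29.
Flip position 29: 1001110011100010111110100011100 → 1001110011100010111110100011000

1001110011100010111110100011000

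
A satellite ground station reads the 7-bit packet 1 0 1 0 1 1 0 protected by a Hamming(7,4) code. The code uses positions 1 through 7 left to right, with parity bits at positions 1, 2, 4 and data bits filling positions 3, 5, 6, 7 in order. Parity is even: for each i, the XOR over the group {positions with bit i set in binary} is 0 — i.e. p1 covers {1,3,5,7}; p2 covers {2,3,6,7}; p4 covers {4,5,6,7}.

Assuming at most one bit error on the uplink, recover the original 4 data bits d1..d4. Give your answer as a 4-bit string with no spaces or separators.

1110

s1 (pos 1,3,5,7): 1⊕1⊕1⊕0 = 1
s2 (pos 2,3,6,7): 0⊕1⊕1⊕0 = 0
s4 (pos 4,5,6,7): 0⊕1⊕1⊕0 = 0
Syndrome s4…s1 = 001 → error at position 1.
Flip position 1: 1010110 → 0010110
Read data bits from positions 3,5,6,7: 1110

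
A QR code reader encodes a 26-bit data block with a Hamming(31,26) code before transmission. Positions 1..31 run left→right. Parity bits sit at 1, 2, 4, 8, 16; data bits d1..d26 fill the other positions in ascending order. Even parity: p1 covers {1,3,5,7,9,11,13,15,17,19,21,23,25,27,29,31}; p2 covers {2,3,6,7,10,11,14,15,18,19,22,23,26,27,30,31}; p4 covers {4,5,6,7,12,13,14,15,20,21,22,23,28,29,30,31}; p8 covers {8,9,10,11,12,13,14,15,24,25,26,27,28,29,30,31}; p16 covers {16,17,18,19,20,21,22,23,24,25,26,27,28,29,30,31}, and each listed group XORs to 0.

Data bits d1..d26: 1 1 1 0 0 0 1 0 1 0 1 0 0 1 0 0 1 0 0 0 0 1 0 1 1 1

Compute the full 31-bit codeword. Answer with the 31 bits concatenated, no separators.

Place data at non-parity positions: p1 p2 1 p4 1 1 0 p8 0 0 1 0 1 0 1 p16 0 0 1 0 0 1 0 0 0 0 1 0 1 1 1
p1 (pos 1,3,5,7,9,11,13,15,17,19,21,23,25,27,29,31): XOR of data positions = 1⊕1⊕0⊕0⊕1⊕1⊕1⊕0⊕1⊕0⊕0⊕0⊕1⊕1⊕1 = 1
p2 (pos 2,3,6,7,10,11,14,15,18,19,22,23,26,27,30,31): XOR of data positions = 1⊕1⊕0⊕0⊕1⊕0⊕1⊕0⊕1⊕1⊕0⊕0⊕1⊕1⊕1 = 1
p4 (pos 4,5,6,7,12,13,14,15,20,21,22,23,28,29,30,31): XOR of data positions = 1⊕1⊕0⊕0⊕1⊕0⊕1⊕0⊕0⊕1⊕0⊕0⊕1⊕1⊕1 = 0
p8 (pos 8,9,10,11,12,13,14,15,24,25,26,27,28,29,30,31): XOR of data positions = 0⊕0⊕1⊕0⊕1⊕0⊕1⊕0⊕0⊕0⊕1⊕0⊕1⊕1⊕1 = 1
p16 (pos 16,17,18,19,20,21,22,23,24,25,26,27,28,29,30,31): XOR of data positions = 0⊕0⊕1⊕0⊕0⊕1⊕0⊕0⊕0⊕0⊕1⊕0⊕1⊕1⊕1 = 0
Codeword: 1110110100101010001001000010111

1110110100101010001001000010111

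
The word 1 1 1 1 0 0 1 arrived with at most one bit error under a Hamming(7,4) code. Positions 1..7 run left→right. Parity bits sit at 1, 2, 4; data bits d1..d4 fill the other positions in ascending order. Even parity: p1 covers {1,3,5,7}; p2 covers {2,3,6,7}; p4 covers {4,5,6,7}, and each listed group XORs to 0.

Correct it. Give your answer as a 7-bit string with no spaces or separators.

s1 (pos 1,3,5,7): 1⊕1⊕0⊕1 = 1
s2 (pos 2,3,6,7): 1⊕1⊕0⊕1 = 1
s4 (pos 4,5,6,7): 1⊕0⊕0⊕1 = 0
Syndrome s4…s1 = 011 → error at position 3.
Flip position 3: 1111001 → 1101001

1101001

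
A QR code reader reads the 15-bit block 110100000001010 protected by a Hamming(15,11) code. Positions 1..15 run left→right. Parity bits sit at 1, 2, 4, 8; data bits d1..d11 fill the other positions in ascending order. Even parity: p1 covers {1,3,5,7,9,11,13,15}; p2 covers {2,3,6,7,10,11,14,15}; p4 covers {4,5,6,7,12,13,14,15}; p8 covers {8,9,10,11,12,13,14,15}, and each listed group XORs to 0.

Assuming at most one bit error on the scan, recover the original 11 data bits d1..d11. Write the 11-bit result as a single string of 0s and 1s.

01000001010

s1 (pos 1,3,5,7,9,11,13,15): 1⊕0⊕0⊕0⊕0⊕0⊕0⊕0 = 1
s2 (pos 2,3,6,7,10,11,14,15): 1⊕0⊕0⊕0⊕0⊕0⊕1⊕0 = 0
s4 (pos 4,5,6,7,12,13,14,15): 1⊕0⊕0⊕0⊕1⊕0⊕1⊕0 = 1
s8 (pos 8,9,10,11,12,13,14,15): 0⊕0⊕0⊕0⊕1⊕0⊕1⊕0 = 0
Syndrome s8…s1 = 0101 → error at position 5.
Flip position 5: 110100000001010 → 110110000001010
Read data bits from positions 3,5,6,7,9,10,11,12,13,14,15: 01000001010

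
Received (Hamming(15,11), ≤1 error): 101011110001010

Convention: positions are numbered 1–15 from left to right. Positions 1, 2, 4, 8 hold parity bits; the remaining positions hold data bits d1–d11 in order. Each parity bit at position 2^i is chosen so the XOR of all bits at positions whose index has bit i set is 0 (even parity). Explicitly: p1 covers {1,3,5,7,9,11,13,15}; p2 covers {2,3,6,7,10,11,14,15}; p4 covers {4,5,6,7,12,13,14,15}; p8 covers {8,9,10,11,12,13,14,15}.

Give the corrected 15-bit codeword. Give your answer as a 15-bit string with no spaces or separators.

s1 (pos 1,3,5,7,9,11,13,15): 1⊕1⊕1⊕1⊕0⊕0⊕0⊕0 = 0
s2 (pos 2,3,6,7,10,11,14,15): 0⊕1⊕1⊕1⊕0⊕0⊕1⊕0 = 0
s4 (pos 4,5,6,7,12,13,14,15): 0⊕1⊕1⊕1⊕1⊕0⊕1⊕0 = 1
s8 (pos 8,9,10,11,12,13,14,15): 1⊕0⊕0⊕0⊕1⊕0⊕1⊕0 = 1
Syndrome s8…s1 = 1100 → error at position 12.
Flip position 12: 101011110001010 → 101011110000010

101011110000010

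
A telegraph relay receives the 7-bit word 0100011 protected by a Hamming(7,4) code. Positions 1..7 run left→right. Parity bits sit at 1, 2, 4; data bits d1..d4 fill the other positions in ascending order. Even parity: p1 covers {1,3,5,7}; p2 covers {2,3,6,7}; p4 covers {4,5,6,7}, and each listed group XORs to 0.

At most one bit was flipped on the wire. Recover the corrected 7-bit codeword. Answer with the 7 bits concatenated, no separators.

s1 (pos 1,3,5,7): 0⊕0⊕0⊕1 = 1
s2 (pos 2,3,6,7): 1⊕0⊕1⊕1 = 1
s4 (pos 4,5,6,7): 0⊕0⊕1⊕1 = 0
Syndrome s4…s1 = 011 → error at position 3.
Flip position 3: 0100011 → 0110011

0110011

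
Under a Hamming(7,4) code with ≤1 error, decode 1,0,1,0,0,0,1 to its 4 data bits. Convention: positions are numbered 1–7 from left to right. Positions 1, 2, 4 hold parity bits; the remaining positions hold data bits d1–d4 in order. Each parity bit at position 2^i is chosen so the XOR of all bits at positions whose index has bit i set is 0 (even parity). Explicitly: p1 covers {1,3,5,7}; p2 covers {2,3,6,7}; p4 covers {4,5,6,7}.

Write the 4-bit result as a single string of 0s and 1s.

1101

s1 (pos 1,3,5,7): 1⊕1⊕0⊕1 = 1
s2 (pos 2,3,6,7): 0⊕1⊕0⊕1 = 0
s4 (pos 4,5,6,7): 0⊕0⊕0⊕1 = 1
Syndrome s4…s1 = 101 → error at position 5.
Flip position 5: 1010001 → 1010101
Read data bits from positions 3,5,6,7: 1101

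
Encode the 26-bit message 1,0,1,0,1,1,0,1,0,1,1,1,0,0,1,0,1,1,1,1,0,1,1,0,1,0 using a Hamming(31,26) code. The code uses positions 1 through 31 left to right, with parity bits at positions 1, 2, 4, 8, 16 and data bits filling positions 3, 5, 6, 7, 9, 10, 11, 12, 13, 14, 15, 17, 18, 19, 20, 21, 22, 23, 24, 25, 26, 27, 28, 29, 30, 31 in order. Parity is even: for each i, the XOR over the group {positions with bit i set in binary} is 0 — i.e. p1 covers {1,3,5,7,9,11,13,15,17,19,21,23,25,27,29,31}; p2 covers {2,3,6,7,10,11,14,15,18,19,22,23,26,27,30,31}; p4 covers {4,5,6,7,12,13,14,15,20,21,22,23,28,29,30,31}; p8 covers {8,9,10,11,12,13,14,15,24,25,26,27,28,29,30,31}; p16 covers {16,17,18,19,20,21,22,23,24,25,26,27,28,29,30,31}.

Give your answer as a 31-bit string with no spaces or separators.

Place data at non-parity positions: p1 p2 1 p4 0 1 0 p8 1 1 0 1 0 1 1 p16 1 0 0 1 0 1 1 1 1 0 1 1 0 1 0
p1 (pos 1,3,5,7,9,11,13,15,17,19,21,23,25,27,29,31): XOR of data positions = 1⊕0⊕0⊕1⊕0⊕0⊕1⊕1⊕0⊕0⊕1⊕1⊕1⊕0⊕0 = 1
p2 (pos 2,3,6,7,10,11,14,15,18,19,22,23,26,27,30,31): XOR of data positions = 1⊕1⊕0⊕1⊕0⊕1⊕1⊕0⊕0⊕1⊕1⊕0⊕1⊕1⊕0 = 1
p4 (pos 4,5,6,7,12,13,14,15,20,21,22,23,28,29,30,31): XOR of data positions = 0⊕1⊕0⊕1⊕0⊕1⊕1⊕1⊕0⊕1⊕1⊕1⊕0⊕1⊕0 = 1
p8 (pos 8,9,10,11,12,13,14,15,24,25,26,27,28,29,30,31): XOR of data positions = 1⊕1⊕0⊕1⊕0⊕1⊕1⊕1⊕1⊕0⊕1⊕1⊕0⊕1⊕0 = 0
p16 (pos 16,17,18,19,20,21,22,23,24,25,26,27,28,29,30,31): XOR of data positions = 1⊕0⊕0⊕1⊕0⊕1⊕1⊕1⊕1⊕0⊕1⊕1⊕0⊕1⊕0 = 1
Codeword: 1111010011010111100101111011010

1111010011010111100101111011010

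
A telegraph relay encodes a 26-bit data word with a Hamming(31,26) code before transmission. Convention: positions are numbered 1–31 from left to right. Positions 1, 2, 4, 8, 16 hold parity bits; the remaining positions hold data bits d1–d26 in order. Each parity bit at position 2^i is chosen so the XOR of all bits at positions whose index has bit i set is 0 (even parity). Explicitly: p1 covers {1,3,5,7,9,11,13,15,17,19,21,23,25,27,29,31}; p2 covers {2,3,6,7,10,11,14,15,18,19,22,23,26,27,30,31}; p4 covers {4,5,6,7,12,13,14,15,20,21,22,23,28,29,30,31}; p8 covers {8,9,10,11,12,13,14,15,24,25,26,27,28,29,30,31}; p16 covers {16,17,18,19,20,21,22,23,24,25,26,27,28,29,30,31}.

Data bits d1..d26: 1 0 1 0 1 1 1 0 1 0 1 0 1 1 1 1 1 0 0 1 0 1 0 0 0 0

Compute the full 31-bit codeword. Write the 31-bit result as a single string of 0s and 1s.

1110010111101011011111001010000

Place data at non-parity positions: p1 p2 1 p4 0 1 0 p8 1 1 1 0 1 0 1 p16 0 1 1 1 1 1 0 0 1 0 1 0 0 0 0
p1 (pos 1,3,5,7,9,11,13,15,17,19,21,23,25,27,29,31): XOR of data positions = 1⊕0⊕0⊕1⊕1⊕1⊕1⊕0⊕1⊕1⊕0⊕1⊕1⊕0⊕0 = 1
p2 (pos 2,3,6,7,10,11,14,15,18,19,22,23,26,27,30,31): XOR of data positions = 1⊕1⊕0⊕1⊕1⊕0⊕1⊕1⊕1⊕1⊕0⊕0⊕1⊕0⊕0 = 1
p4 (pos 4,5,6,7,12,13,14,15,20,21,22,23,28,29,30,31): XOR of data positions = 0⊕1⊕0⊕0⊕1⊕0⊕1⊕1⊕1⊕1⊕0⊕0⊕0⊕0⊕0 = 0
p8 (pos 8,9,10,11,12,13,14,15,24,25,26,27,28,29,30,31): XOR of data positions = 1⊕1⊕1⊕0⊕1⊕0⊕1⊕0⊕1⊕0⊕1⊕0⊕0⊕0⊕0 = 1
p16 (pos 16,17,18,19,20,21,22,23,24,25,26,27,28,29,30,31): XOR of data positions = 0⊕1⊕1⊕1⊕1⊕1⊕0⊕0⊕1⊕0⊕1⊕0⊕0⊕0⊕0 = 1
Codeword: 1110010111101011011111001010000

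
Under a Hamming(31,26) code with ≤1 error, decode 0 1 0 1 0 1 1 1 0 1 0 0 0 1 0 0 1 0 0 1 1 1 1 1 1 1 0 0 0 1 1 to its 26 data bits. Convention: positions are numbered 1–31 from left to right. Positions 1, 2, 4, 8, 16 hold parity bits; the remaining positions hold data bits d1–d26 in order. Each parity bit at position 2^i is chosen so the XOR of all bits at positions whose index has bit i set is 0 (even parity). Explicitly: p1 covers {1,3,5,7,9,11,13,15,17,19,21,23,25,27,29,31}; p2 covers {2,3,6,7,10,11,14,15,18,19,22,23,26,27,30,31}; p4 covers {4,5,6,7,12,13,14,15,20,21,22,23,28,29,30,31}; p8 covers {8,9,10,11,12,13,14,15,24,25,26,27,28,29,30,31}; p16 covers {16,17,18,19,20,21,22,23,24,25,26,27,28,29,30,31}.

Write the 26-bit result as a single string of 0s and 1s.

s1 (pos 1,3,5,7,9,11,13,15,17,19,21,23,25,27,29,31): 0⊕0⊕0⊕1⊕0⊕0⊕0⊕0⊕1⊕0⊕1⊕1⊕1⊕0⊕0⊕1 = 0
s2 (pos 2,3,6,7,10,11,14,15,18,19,22,23,26,27,30,31): 1⊕0⊕1⊕1⊕1⊕0⊕1⊕0⊕0⊕0⊕1⊕1⊕1⊕0⊕1⊕1 = 0
s4 (pos 4,5,6,7,12,13,14,15,20,21,22,23,28,29,30,31): 1⊕0⊕1⊕1⊕0⊕0⊕1⊕0⊕1⊕1⊕1⊕1⊕0⊕0⊕1⊕1 = 0
s8 (pos 8,9,10,11,12,13,14,15,24,25,26,27,28,29,30,31): 1⊕0⊕1⊕0⊕0⊕0⊕1⊕0⊕1⊕1⊕1⊕0⊕0⊕0⊕1⊕1 = 0
s16 (pos 16,17,18,19,20,21,22,23,24,25,26,27,28,29,30,31): 0⊕1⊕0⊕0⊕1⊕1⊕1⊕1⊕1⊕1⊕1⊕0⊕0⊕0⊕1⊕1 = 0
Syndrome s16…s1 = 00000 → no error.
Read data bits from positions 3,5,6,7,9,10,11,12,13,14,15,17,18,19,20,21,22,23,24,25,26,27,28,29,30,31: 00110100010100111111100011

00110100010100111111100011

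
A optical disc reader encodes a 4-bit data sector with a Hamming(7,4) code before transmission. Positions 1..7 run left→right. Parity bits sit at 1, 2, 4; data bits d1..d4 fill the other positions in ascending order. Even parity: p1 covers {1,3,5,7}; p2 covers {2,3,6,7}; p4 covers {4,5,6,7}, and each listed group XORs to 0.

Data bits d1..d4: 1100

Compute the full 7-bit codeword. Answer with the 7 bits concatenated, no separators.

Place data at non-parity positions: p1 p2 1 p4 1 0 0
p1 (pos 1,3,5,7): XOR of data positions = 1⊕1⊕0 = 0
p2 (pos 2,3,6,7): XOR of data positions = 1⊕0⊕0 = 1
p4 (pos 4,5,6,7): XOR of data positions = 1⊕0⊕0 = 1
Codeword: 0111100

0111100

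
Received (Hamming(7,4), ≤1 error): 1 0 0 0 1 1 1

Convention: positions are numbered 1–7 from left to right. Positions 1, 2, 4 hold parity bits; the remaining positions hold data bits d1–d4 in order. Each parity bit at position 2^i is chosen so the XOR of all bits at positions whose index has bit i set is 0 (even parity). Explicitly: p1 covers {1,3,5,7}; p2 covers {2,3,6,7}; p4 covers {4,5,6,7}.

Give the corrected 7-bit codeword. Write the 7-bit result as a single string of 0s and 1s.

s1 (pos 1,3,5,7): 1⊕0⊕1⊕1 = 1
s2 (pos 2,3,6,7): 0⊕0⊕1⊕1 = 0
s4 (pos 4,5,6,7): 0⊕1⊕1⊕1 = 1
Syndrome s4…s1 = 101 → error at position 5.
Flip position 5: 1000111 → 1000011

1000011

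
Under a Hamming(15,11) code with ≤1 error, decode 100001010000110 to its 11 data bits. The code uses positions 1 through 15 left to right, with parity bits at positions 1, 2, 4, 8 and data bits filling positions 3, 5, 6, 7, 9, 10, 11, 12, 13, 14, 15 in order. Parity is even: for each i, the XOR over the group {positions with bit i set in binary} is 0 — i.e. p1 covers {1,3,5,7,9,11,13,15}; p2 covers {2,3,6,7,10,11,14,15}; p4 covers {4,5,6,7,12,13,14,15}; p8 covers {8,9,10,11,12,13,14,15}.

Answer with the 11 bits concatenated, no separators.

s1 (pos 1,3,5,7,9,11,13,15): 1⊕0⊕0⊕0⊕0⊕0⊕1⊕0 = 0
s2 (pos 2,3,6,7,10,11,14,15): 0⊕0⊕1⊕0⊕0⊕0⊕1⊕0 = 0
s4 (pos 4,5,6,7,12,13,14,15): 0⊕0⊕1⊕0⊕0⊕1⊕1⊕0 = 1
s8 (pos 8,9,10,11,12,13,14,15): 1⊕0⊕0⊕0⊕0⊕1⊕1⊕0 = 1
Syndrome s8…s1 = 1100 → error at position 12.
Flip position 12: 100001010000110 → 100001010001110
Read data bits from positions 3,5,6,7,9,10,11,12,13,14,15: 00100001110

00100001110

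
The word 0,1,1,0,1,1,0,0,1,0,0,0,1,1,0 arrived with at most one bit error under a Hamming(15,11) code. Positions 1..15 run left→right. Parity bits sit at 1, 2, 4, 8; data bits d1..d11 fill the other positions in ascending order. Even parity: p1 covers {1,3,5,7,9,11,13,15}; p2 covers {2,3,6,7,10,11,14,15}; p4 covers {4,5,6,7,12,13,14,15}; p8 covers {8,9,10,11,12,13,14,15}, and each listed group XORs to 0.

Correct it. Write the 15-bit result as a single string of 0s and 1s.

011011011000110

s1 (pos 1,3,5,7,9,11,13,15): 0⊕1⊕1⊕0⊕1⊕0⊕1⊕0 = 0
s2 (pos 2,3,6,7,10,11,14,15): 1⊕1⊕1⊕0⊕0⊕0⊕1⊕0 = 0
s4 (pos 4,5,6,7,12,13,14,15): 0⊕1⊕1⊕0⊕0⊕1⊕1⊕0 = 0
s8 (pos 8,9,10,11,12,13,14,15): 0⊕1⊕0⊕0⊕0⊕1⊕1⊕0 = 1
Syndrome s8…s1 = 1000 → error at position 8.
Flip position 8: 011011001000110 → 011011011000110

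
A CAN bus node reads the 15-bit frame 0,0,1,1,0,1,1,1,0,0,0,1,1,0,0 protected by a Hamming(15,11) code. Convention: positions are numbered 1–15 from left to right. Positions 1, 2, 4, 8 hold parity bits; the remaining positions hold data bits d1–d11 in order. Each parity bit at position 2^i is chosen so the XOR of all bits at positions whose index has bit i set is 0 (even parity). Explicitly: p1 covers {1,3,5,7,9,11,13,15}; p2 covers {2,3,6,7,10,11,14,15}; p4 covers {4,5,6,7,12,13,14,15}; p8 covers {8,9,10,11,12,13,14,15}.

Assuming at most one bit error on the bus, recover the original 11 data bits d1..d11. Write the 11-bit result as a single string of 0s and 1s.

s1 (pos 1,3,5,7,9,11,13,15): 0⊕1⊕0⊕1⊕0⊕0⊕1⊕0 = 1
s2 (pos 2,3,6,7,10,11,14,15): 0⊕1⊕1⊕1⊕0⊕0⊕0⊕0 = 1
s4 (pos 4,5,6,7,12,13,14,15): 1⊕0⊕1⊕1⊕1⊕1⊕0⊕0 = 1
s8 (pos 8,9,10,11,12,13,14,15): 1⊕0⊕0⊕0⊕1⊕1⊕0⊕0 = 1
Syndrome s8…s1 = 1111 → error at position 15.
Flip position 15: 001101110001100 → 001101110001101
Read data bits from positions 3,5,6,7,9,10,11,12,13,14,15: 10110001101

10110001101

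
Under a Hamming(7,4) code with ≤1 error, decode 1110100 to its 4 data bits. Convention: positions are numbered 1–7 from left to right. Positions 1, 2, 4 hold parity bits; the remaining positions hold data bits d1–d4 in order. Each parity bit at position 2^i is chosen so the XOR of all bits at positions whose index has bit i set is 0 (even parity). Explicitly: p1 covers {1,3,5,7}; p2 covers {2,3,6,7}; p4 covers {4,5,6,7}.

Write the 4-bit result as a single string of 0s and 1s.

s1 (pos 1,3,5,7): 1⊕1⊕1⊕0 = 1
s2 (pos 2,3,6,7): 1⊕1⊕0⊕0 = 0
s4 (pos 4,5,6,7): 0⊕1⊕0⊕0 = 1
Syndrome s4…s1 = 101 → error at position 5.
Flip position 5: 1110100 → 1110000
Read data bits from positions 3,5,6,7: 1000

1000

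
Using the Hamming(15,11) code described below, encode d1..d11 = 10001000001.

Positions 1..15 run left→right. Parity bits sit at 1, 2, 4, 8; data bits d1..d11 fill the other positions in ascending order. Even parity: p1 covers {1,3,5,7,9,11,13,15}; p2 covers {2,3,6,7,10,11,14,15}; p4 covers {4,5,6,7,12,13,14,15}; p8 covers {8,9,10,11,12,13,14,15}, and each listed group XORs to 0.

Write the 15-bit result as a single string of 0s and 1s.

Place data at non-parity positions: p1 p2 1 p4 0 0 0 p8 1 0 0 0 0 0 1
p1 (pos 1,3,5,7,9,11,13,15): XOR of data positions = 1⊕0⊕0⊕1⊕0⊕0⊕1 = 1
p2 (pos 2,3,6,7,10,11,14,15): XOR of data positions = 1⊕0⊕0⊕0⊕0⊕0⊕1 = 0
p4 (pos 4,5,6,7,12,13,14,15): XOR of data positions = 0⊕0⊕0⊕0⊕0⊕0⊕1 = 1
p8 (pos 8,9,10,11,12,13,14,15): XOR of data positions = 1⊕0⊕0⊕0⊕0⊕0⊕1 = 0
Codeword: 101100001000001

101100001000001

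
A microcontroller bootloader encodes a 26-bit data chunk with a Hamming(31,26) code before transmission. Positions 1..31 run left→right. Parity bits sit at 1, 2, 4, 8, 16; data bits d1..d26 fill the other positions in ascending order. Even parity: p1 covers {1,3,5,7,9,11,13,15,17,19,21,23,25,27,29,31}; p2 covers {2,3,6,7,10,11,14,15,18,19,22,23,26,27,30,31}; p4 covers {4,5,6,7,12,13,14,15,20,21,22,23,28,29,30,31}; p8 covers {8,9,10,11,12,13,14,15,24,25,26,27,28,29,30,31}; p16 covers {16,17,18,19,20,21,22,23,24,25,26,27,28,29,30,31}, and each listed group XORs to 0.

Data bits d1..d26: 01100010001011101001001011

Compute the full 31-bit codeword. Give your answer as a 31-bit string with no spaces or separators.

Place data at non-parity positions: p1 p2 0 p4 1 1 0 p8 0 0 1 0 0 0 1 p16 0 1 1 1 0 1 0 0 1 0 0 1 0 1 1
p1 (pos 1,3,5,7,9,11,13,15,17,19,21,23,25,27,29,31): XOR of data positions = 0⊕1⊕0⊕0⊕1⊕0⊕1⊕0⊕1⊕0⊕0⊕1⊕0⊕0⊕1 = 0
p2 (pos 2,3,6,7,10,11,14,15,18,19,22,23,26,27,30,31): XOR of data positions = 0⊕1⊕0⊕0⊕1⊕0⊕1⊕1⊕1⊕1⊕0⊕0⊕0⊕1⊕1 = 0
p4 (pos 4,5,6,7,12,13,14,15,20,21,22,23,28,29,30,31): XOR of data positions = 1⊕1⊕0⊕0⊕0⊕0⊕1⊕1⊕0⊕1⊕0⊕1⊕0⊕1⊕1 = 0
p8 (pos 8,9,10,11,12,13,14,15,24,25,26,27,28,29,30,31): XOR of data positions = 0⊕0⊕1⊕0⊕0⊕0⊕1⊕0⊕1⊕0⊕0⊕1⊕0⊕1⊕1 = 0
p16 (pos 16,17,18,19,20,21,22,23,24,25,26,27,28,29,30,31): XOR of data positions = 0⊕1⊕1⊕1⊕0⊕1⊕0⊕0⊕1⊕0⊕0⊕1⊕0⊕1⊕1 = 0
Codeword: 0000110000100010011101001001011

0000110000100010011101001001011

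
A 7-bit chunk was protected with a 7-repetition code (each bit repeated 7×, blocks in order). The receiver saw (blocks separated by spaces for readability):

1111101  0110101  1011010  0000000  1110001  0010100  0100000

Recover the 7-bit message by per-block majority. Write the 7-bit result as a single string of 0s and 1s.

1110100

Block 1 (1111101): 6 ones → 1
Block 2 (0110101): 4 ones → 1
Block 3 (1011010): 4 ones → 1
Block 4 (0000000): 0 ones → 0
Block 5 (1110001): 4 ones → 1
Block 6 (0010100): 2 ones → 0
Block 7 (0100000): 1 one → 0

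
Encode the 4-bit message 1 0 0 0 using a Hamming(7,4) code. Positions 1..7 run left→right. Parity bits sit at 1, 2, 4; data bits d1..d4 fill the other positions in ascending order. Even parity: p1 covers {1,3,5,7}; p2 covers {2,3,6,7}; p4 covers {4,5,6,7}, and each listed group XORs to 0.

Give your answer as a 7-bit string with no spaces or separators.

Place data at non-parity positions: p1 p2 1 p4 0 0 0
p1 (pos 1,3,5,7): XOR of data positions = 1⊕0⊕0 = 1
p2 (pos 2,3,6,7): XOR of data positions = 1⊕0⊕0 = 1
p4 (pos 4,5,6,7): XOR of data positions = 0⊕0⊕0 = 0
Codeword: 1110000

1110000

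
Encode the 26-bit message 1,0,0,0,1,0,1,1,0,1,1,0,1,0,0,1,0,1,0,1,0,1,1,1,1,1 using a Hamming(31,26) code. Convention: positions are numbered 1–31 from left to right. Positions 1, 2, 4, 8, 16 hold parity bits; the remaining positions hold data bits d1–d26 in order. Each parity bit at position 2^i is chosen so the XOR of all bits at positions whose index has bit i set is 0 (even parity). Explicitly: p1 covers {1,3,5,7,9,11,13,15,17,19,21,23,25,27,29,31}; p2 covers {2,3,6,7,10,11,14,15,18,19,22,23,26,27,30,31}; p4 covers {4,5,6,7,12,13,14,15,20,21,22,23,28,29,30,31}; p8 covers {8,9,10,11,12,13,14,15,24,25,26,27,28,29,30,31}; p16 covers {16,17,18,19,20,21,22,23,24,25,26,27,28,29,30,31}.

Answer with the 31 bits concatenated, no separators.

Place data at non-parity positions: p1 p2 1 p4 0 0 0 p8 1 0 1 1 0 1 1 p16 0 1 0 0 1 0 1 0 1 0 1 1 1 1 1
p1 (pos 1,3,5,7,9,11,13,15,17,19,21,23,25,27,29,31): XOR of data positions = 1⊕0⊕0⊕1⊕1⊕0⊕1⊕0⊕0⊕1⊕1⊕1⊕1⊕1⊕1 = 0
p2 (pos 2,3,6,7,10,11,14,15,18,19,22,23,26,27,30,31): XOR of data positions = 1⊕0⊕0⊕0⊕1⊕1⊕1⊕1⊕0⊕0⊕1⊕0⊕1⊕1⊕1 = 1
p4 (pos 4,5,6,7,12,13,14,15,20,21,22,23,28,29,30,31): XOR of data positions = 0⊕0⊕0⊕1⊕0⊕1⊕1⊕0⊕1⊕0⊕1⊕1⊕1⊕1⊕1 = 1
p8 (pos 8,9,10,11,12,13,14,15,24,25,26,27,28,29,30,31): XOR of data positions = 1⊕0⊕1⊕1⊕0⊕1⊕1⊕0⊕1⊕0⊕1⊕1⊕1⊕1⊕1 = 1
p16 (pos 16,17,18,19,20,21,22,23,24,25,26,27,28,29,30,31): XOR of data positions = 0⊕1⊕0⊕0⊕1⊕0⊕1⊕0⊕1⊕0⊕1⊕1⊕1⊕1⊕1 = 1
Codeword: 0111000110110111010010101011111

0111000110110111010010101011111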